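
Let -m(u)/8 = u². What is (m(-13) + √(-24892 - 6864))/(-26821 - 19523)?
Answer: 169/5793 - I*√7939/23172 ≈ 0.029173 - 0.0038452*I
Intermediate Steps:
m(u) = -8*u²
(m(-13) + √(-24892 - 6864))/(-26821 - 19523) = (-8*(-13)² + √(-24892 - 6864))/(-26821 - 19523) = (-8*169 + √(-31756))/(-46344) = (-1352 + 2*I*√7939)*(-1/46344) = 169/5793 - I*√7939/23172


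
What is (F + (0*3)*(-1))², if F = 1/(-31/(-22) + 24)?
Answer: 484/312481 ≈ 0.0015489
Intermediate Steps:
F = 22/559 (F = 1/(-31*(-1/22) + 24) = 1/(31/22 + 24) = 1/(559/22) = 22/559 ≈ 0.039356)
(F + (0*3)*(-1))² = (22/559 + (0*3)*(-1))² = (22/559 + 0*(-1))² = (22/559 + 0)² = (22/559)² = 484/312481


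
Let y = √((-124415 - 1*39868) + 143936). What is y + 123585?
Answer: 123585 + I*√20347 ≈ 1.2359e+5 + 142.64*I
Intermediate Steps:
y = I*√20347 (y = √((-124415 - 39868) + 143936) = √(-164283 + 143936) = √(-20347) = I*√20347 ≈ 142.64*I)
y + 123585 = I*√20347 + 123585 = 123585 + I*√20347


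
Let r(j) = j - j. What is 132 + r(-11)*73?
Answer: 132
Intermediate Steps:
r(j) = 0
132 + r(-11)*73 = 132 + 0*73 = 132 + 0 = 132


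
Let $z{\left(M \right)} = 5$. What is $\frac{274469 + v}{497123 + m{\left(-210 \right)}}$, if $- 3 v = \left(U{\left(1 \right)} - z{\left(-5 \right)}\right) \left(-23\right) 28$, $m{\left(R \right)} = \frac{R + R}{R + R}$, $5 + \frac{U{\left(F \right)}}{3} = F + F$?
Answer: $\frac{814391}{1491372} \approx 0.54607$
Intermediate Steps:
$U{\left(F \right)} = -15 + 6 F$ ($U{\left(F \right)} = -15 + 3 \left(F + F\right) = -15 + 3 \cdot 2 F = -15 + 6 F$)
$m{\left(R \right)} = 1$ ($m{\left(R \right)} = \frac{2 R}{2 R} = 2 R \frac{1}{2 R} = 1$)
$v = - \frac{9016}{3}$ ($v = - \frac{\left(\left(-15 + 6 \cdot 1\right) - 5\right) \left(-23\right) 28}{3} = - \frac{\left(\left(-15 + 6\right) - 5\right) \left(-23\right) 28}{3} = - \frac{\left(-9 - 5\right) \left(-23\right) 28}{3} = - \frac{\left(-14\right) \left(-23\right) 28}{3} = - \frac{322 \cdot 28}{3} = \left(- \frac{1}{3}\right) 9016 = - \frac{9016}{3} \approx -3005.3$)
$\frac{274469 + v}{497123 + m{\left(-210 \right)}} = \frac{274469 - \frac{9016}{3}}{497123 + 1} = \frac{814391}{3 \cdot 497124} = \frac{814391}{3} \cdot \frac{1}{497124} = \frac{814391}{1491372}$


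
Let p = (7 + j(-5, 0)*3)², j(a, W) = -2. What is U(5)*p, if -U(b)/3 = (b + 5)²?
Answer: -300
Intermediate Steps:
U(b) = -3*(5 + b)² (U(b) = -3*(b + 5)² = -3*(5 + b)²)
p = 1 (p = (7 - 2*3)² = (7 - 6)² = 1² = 1)
U(5)*p = -3*(5 + 5)²*1 = -3*10²*1 = -3*100*1 = -300*1 = -300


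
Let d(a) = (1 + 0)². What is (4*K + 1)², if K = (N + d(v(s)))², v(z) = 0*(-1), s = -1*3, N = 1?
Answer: 289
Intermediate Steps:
s = -3
v(z) = 0
d(a) = 1 (d(a) = 1² = 1)
K = 4 (K = (1 + 1)² = 2² = 4)
(4*K + 1)² = (4*4 + 1)² = (16 + 1)² = 17² = 289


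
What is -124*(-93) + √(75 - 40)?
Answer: 11532 + √35 ≈ 11538.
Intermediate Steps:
-124*(-93) + √(75 - 40) = 11532 + √35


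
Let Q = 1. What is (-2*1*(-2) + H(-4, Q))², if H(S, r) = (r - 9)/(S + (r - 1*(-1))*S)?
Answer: 196/9 ≈ 21.778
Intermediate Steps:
H(S, r) = (-9 + r)/(S + S*(1 + r)) (H(S, r) = (-9 + r)/(S + (r + 1)*S) = (-9 + r)/(S + (1 + r)*S) = (-9 + r)/(S + S*(1 + r)))
(-2*1*(-2) + H(-4, Q))² = (-2*1*(-2) + (-9 + 1)/((-4)*(2 + 1)))² = (-2*(-2) - ¼*(-8)/3)² = (4 - ¼*⅓*(-8))² = (4 + ⅔)² = (14/3)² = 196/9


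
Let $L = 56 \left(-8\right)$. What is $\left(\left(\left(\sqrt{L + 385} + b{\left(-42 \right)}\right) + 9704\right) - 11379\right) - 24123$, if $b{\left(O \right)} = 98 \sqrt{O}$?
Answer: $-25798 + 3 i \sqrt{7} + 98 i \sqrt{42} \approx -25798.0 + 643.05 i$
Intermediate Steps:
$L = -448$
$\left(\left(\left(\sqrt{L + 385} + b{\left(-42 \right)}\right) + 9704\right) - 11379\right) - 24123 = \left(\left(\left(\sqrt{-448 + 385} + 98 \sqrt{-42}\right) + 9704\right) - 11379\right) - 24123 = \left(\left(\left(\sqrt{-63} + 98 i \sqrt{42}\right) + 9704\right) - 11379\right) - 24123 = \left(\left(\left(3 i \sqrt{7} + 98 i \sqrt{42}\right) + 9704\right) - 11379\right) - 24123 = \left(\left(9704 + 3 i \sqrt{7} + 98 i \sqrt{42}\right) - 11379\right) - 24123 = \left(-1675 + 3 i \sqrt{7} + 98 i \sqrt{42}\right) - 24123 = -25798 + 3 i \sqrt{7} + 98 i \sqrt{42}$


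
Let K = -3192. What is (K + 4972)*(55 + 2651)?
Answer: 4816680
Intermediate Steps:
(K + 4972)*(55 + 2651) = (-3192 + 4972)*(55 + 2651) = 1780*2706 = 4816680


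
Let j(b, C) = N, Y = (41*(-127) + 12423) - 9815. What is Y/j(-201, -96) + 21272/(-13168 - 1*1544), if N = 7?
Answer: -4798174/12873 ≈ -372.73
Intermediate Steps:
Y = -2599 (Y = (-5207 + 12423) - 9815 = 7216 - 9815 = -2599)
j(b, C) = 7
Y/j(-201, -96) + 21272/(-13168 - 1*1544) = -2599/7 + 21272/(-13168 - 1*1544) = -2599*⅐ + 21272/(-13168 - 1544) = -2599/7 + 21272/(-14712) = -2599/7 + 21272*(-1/14712) = -2599/7 - 2659/1839 = -4798174/12873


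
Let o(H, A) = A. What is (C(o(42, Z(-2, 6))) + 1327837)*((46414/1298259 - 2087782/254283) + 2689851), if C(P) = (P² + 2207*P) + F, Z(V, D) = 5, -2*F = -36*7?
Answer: 132114686833492643186837/36680577033 ≈ 3.6018e+12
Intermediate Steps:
F = 126 (F = -(-18)*7 = -½*(-252) = 126)
C(P) = 126 + P² + 2207*P (C(P) = (P² + 2207*P) + 126 = 126 + P² + 2207*P)
(C(o(42, Z(-2, 6))) + 1327837)*((46414/1298259 - 2087782/254283) + 2689851) = ((126 + 5² + 2207*5) + 1327837)*((46414/1298259 - 2087782/254283) + 2689851) = ((126 + 25 + 11035) + 1327837)*((46414*(1/1298259) - 2087782*1/254283) + 2689851) = (11186 + 1327837)*((46414/1298259 - 2087782/254283) + 2689851) = 1339023*(-899559826792/110041731099 + 2689851) = 1339023*(295994960878549457/110041731099) = 132114686833492643186837/36680577033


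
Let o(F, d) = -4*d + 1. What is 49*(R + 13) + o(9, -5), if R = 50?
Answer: 3108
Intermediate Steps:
o(F, d) = 1 - 4*d
49*(R + 13) + o(9, -5) = 49*(50 + 13) + (1 - 4*(-5)) = 49*63 + (1 + 20) = 3087 + 21 = 3108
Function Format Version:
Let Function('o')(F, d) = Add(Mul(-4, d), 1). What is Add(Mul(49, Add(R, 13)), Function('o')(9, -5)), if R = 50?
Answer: 3108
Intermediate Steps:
Function('o')(F, d) = Add(1, Mul(-4, d))
Add(Mul(49, Add(R, 13)), Function('o')(9, -5)) = Add(Mul(49, Add(50, 13)), Add(1, Mul(-4, -5))) = Add(Mul(49, 63), Add(1, 20)) = Add(3087, 21) = 3108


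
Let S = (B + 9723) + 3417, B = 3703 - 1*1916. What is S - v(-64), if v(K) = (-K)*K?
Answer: 19023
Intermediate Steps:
B = 1787 (B = 3703 - 1916 = 1787)
v(K) = -K²
S = 14927 (S = (1787 + 9723) + 3417 = 11510 + 3417 = 14927)
S - v(-64) = 14927 - (-1)*(-64)² = 14927 - (-1)*4096 = 14927 - 1*(-4096) = 14927 + 4096 = 19023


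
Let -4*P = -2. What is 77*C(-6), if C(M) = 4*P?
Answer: 154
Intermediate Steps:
P = ½ (P = -¼*(-2) = ½ ≈ 0.50000)
C(M) = 2 (C(M) = 4*(½) = 2)
77*C(-6) = 77*2 = 154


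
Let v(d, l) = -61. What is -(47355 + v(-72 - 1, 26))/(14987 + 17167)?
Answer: -23647/16077 ≈ -1.4709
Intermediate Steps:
-(47355 + v(-72 - 1, 26))/(14987 + 17167) = -(47355 - 61)/(14987 + 17167) = -47294/32154 = -1*23647/16077 = -23647/16077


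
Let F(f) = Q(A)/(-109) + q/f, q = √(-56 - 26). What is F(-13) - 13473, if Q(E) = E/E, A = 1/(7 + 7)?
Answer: -1468558/109 - I*√82/13 ≈ -13473.0 - 0.69657*I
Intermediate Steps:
A = 1/14 ≈ 0.071429
Q(E) = 1
q = I*√82 (q = √(-82) = I*√82 ≈ 9.0554*I)
F(f) = -1/109 + I*√82/f (F(f) = 1/(-109) + (I*√82)/f = 1*(-1/109) + I*√82/f = -1/109 + I*√82/f)
F(-13) - 13473 = (-1/109*(-13) + I*√82)/(-13) - 13473 = -(13/109 + I*√82)/13 - 13473 = (-1/109 - I*√82/13) - 13473 = -1468558/109 - I*√82/13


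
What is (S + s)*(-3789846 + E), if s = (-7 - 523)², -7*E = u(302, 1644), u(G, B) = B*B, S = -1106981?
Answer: 24147717272298/7 ≈ 3.4497e+12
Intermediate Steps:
u(G, B) = B²
E = -2702736/7 (E = -⅐*1644² = -⅐*2702736 = -2702736/7 ≈ -3.8611e+5)
s = 280900 (s = (-530)² = 280900)
(S + s)*(-3789846 + E) = (-1106981 + 280900)*(-3789846 - 2702736/7) = -826081*(-29231658/7) = 24147717272298/7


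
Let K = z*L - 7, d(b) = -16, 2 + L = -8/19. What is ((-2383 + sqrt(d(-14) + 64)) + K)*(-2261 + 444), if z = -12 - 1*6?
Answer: 81005494/19 - 7268*sqrt(3) ≈ 4.2509e+6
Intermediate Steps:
L = -46/19 (L = -2 - 8/19 = -46/19 ≈ -2.4211)
z = -18 (z = -12 - 6 = -18)
K = 695/19 (K = -18*(-46/19) - 7 = 828/19 - 7 = 695/19 ≈ 36.579)
((-2383 + sqrt(d(-14) + 64)) + K)*(-2261 + 444) = ((-2383 + sqrt(-16 + 64)) + 695/19)*(-2261 + 444) = ((-2383 + sqrt(48)) + 695/19)*(-1817) = ((-2383 + 4*sqrt(3)) + 695/19)*(-1817) = (-44582/19 + 4*sqrt(3))*(-1817) = 81005494/19 - 7268*sqrt(3)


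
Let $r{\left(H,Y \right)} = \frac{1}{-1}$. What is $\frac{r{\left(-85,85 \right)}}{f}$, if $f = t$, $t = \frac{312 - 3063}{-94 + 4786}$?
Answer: $\frac{1564}{917} \approx 1.7056$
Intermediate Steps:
$t = - \frac{917}{1564}$ ($t = - \frac{2751}{4692} = \left(-2751\right) \frac{1}{4692} = - \frac{917}{1564} \approx -0.58632$)
$r{\left(H,Y \right)} = -1$
$f = - \frac{917}{1564} \approx -0.58632$
$\frac{r{\left(-85,85 \right)}}{f} = - \frac{1}{- \frac{917}{1564}} = \left(-1\right) \left(- \frac{1564}{917}\right) = \frac{1564}{917}$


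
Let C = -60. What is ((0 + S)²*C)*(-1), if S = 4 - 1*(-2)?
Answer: 2160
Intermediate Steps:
S = 6 (S = 4 + 2 = 6)
((0 + S)²*C)*(-1) = ((0 + 6)²*(-60))*(-1) = (6²*(-60))*(-1) = (36*(-60))*(-1) = -2160*(-1) = 2160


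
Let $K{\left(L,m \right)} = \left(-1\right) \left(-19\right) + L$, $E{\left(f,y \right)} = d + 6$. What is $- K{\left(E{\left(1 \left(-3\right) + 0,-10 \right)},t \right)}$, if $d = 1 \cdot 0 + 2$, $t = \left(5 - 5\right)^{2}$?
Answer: $-27$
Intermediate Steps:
$t = 0$ ($t = 0^{2} = 0$)
$d = 2$ ($d = 0 + 2 = 2$)
$E{\left(f,y \right)} = 8$ ($E{\left(f,y \right)} = 2 + 6 = 8$)
$K{\left(L,m \right)} = 19 + L$
$- K{\left(E{\left(1 \left(-3\right) + 0,-10 \right)},t \right)} = - (19 + 8) = \left(-1\right) 27 = -27$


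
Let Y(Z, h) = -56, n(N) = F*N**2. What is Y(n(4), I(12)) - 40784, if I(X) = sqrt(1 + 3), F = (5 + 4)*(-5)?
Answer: -40840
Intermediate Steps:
F = -45 (F = 9*(-5) = -45)
I(X) = 2 (I(X) = sqrt(4) = 2)
n(N) = -45*N**2
Y(n(4), I(12)) - 40784 = -56 - 40784 = -40840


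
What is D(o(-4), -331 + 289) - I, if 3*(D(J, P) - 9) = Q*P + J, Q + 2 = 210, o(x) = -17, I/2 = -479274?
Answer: 2866918/3 ≈ 9.5564e+5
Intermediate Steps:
I = -958548 (I = 2*(-479274) = -958548)
Q = 208 (Q = -2 + 210 = 208)
D(J, P) = 9 + J/3 + 208*P/3 (D(J, P) = 9 + (208*P + J)/3 = 9 + (J + 208*P)/3 = 9 + (J/3 + 208*P/3) = 9 + J/3 + 208*P/3)
D(o(-4), -331 + 289) - I = (9 + (1/3)*(-17) + 208*(-331 + 289)/3) - 1*(-958548) = (9 - 17/3 + (208/3)*(-42)) + 958548 = (9 - 17/3 - 2912) + 958548 = -8726/3 + 958548 = 2866918/3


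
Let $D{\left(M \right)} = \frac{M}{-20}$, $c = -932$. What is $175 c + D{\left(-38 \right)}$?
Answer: $- \frac{1630981}{10} \approx -1.631 \cdot 10^{5}$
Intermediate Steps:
$D{\left(M \right)} = - \frac{M}{20}$ ($D{\left(M \right)} = M \left(- \frac{1}{20}\right) = - \frac{M}{20}$)
$175 c + D{\left(-38 \right)} = 175 \left(-932\right) - - \frac{19}{10} = -163100 + \frac{19}{10} = - \frac{1630981}{10}$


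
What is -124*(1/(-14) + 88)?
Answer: -76322/7 ≈ -10903.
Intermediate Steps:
-124*(1/(-14) + 88) = -124*(-1/14 + 88) = -124*1231/14 = -76322/7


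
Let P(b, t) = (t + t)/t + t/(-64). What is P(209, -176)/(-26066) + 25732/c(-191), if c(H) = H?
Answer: -2682924877/19914424 ≈ -134.72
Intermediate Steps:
P(b, t) = 2 - t/64 (P(b, t) = (2*t)/t + t*(-1/64) = 2 - t/64)
P(209, -176)/(-26066) + 25732/c(-191) = (2 - 1/64*(-176))/(-26066) + 25732/(-191) = (2 + 11/4)*(-1/26066) + 25732*(-1/191) = (19/4)*(-1/26066) - 25732/191 = -19/104264 - 25732/191 = -2682924877/19914424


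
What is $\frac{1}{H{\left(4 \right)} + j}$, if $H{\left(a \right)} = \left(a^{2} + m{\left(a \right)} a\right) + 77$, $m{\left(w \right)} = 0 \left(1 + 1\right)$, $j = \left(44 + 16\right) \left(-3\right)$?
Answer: $- \frac{1}{87} \approx -0.011494$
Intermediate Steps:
$j = -180$ ($j = 60 \left(-3\right) = -180$)
$m{\left(w \right)} = 0$ ($m{\left(w \right)} = 0 \cdot 2 = 0$)
$H{\left(a \right)} = 77 + a^{2}$ ($H{\left(a \right)} = \left(a^{2} + 0 a\right) + 77 = \left(a^{2} + 0\right) + 77 = a^{2} + 77 = 77 + a^{2}$)
$\frac{1}{H{\left(4 \right)} + j} = \frac{1}{\left(77 + 4^{2}\right) - 180} = \frac{1}{\left(77 + 16\right) - 180} = \frac{1}{93 - 180} = \frac{1}{-87} = - \frac{1}{87}$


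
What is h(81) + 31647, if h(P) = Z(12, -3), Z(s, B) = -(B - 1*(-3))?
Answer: 31647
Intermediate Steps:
Z(s, B) = -3 - B (Z(s, B) = -(B + 3) = -(3 + B) = -3 - B)
h(P) = 0 (h(P) = -3 - 1*(-3) = -3 + 3 = 0)
h(81) + 31647 = 0 + 31647 = 31647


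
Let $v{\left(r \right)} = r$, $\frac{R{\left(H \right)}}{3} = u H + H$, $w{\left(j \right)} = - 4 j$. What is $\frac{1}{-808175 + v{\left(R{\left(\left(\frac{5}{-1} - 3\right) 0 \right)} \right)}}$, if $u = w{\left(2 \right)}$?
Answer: $- \frac{1}{808175} \approx -1.2374 \cdot 10^{-6}$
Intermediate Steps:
$u = -8$ ($u = \left(-4\right) 2 = -8$)
$R{\left(H \right)} = - 21 H$ ($R{\left(H \right)} = 3 \left(- 8 H + H\right) = 3 \left(- 7 H\right) = - 21 H$)
$\frac{1}{-808175 + v{\left(R{\left(\left(\frac{5}{-1} - 3\right) 0 \right)} \right)}} = \frac{1}{-808175 - 21 \left(\frac{5}{-1} - 3\right) 0} = \frac{1}{-808175 - 21 \left(5 \left(-1\right) - 3\right) 0} = \frac{1}{-808175 - 21 \left(-5 - 3\right) 0} = \frac{1}{-808175 - 21 \left(\left(-8\right) 0\right)} = \frac{1}{-808175 - 0} = \frac{1}{-808175 + 0} = \frac{1}{-808175} = - \frac{1}{808175}$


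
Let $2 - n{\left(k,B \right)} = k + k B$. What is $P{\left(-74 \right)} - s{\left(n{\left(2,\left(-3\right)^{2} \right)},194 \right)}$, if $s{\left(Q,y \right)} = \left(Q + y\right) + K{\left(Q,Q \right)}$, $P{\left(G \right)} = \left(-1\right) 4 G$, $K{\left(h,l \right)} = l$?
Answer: $138$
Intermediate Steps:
$n{\left(k,B \right)} = 2 - k - B k$ ($n{\left(k,B \right)} = 2 - \left(k + k B\right) = 2 - \left(k + B k\right) = 2 - k - B k$)
$P{\left(G \right)} = - 4 G$
$s{\left(Q,y \right)} = y + 2 Q$ ($s{\left(Q,y \right)} = \left(Q + y\right) + Q = y + 2 Q$)
$P{\left(-74 \right)} - s{\left(n{\left(2,\left(-3\right)^{2} \right)},194 \right)} = \left(-4\right) \left(-74\right) - \left(194 + 2 \left(2 - 2 - \left(-3\right)^{2} \cdot 2\right)\right) = 296 - \left(194 + 2 \left(2 - 2 - 9 \cdot 2\right)\right) = 296 - \left(194 + 2 \left(2 - 2 - 18\right)\right) = 296 - \left(194 + 2 \left(-18\right)\right) = 296 - \left(194 - 36\right) = 296 - 158 = 138$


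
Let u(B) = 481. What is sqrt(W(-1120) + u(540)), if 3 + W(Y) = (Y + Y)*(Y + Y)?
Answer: sqrt(5018078) ≈ 2240.1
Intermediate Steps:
W(Y) = -3 + 4*Y**2 (W(Y) = -3 + (Y + Y)*(Y + Y) = -3 + (2*Y)*(2*Y) = -3 + 4*Y**2)
sqrt(W(-1120) + u(540)) = sqrt((-3 + 4*(-1120)**2) + 481) = sqrt((-3 + 4*1254400) + 481) = sqrt((-3 + 5017600) + 481) = sqrt(5017597 + 481) = sqrt(5018078)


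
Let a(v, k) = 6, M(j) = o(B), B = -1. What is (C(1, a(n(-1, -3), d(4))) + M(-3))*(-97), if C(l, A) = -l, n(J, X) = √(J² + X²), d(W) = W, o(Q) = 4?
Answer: -291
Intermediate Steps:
M(j) = 4
(C(1, a(n(-1, -3), d(4))) + M(-3))*(-97) = (-1*1 + 4)*(-97) = (-1 + 4)*(-97) = 3*(-97) = -291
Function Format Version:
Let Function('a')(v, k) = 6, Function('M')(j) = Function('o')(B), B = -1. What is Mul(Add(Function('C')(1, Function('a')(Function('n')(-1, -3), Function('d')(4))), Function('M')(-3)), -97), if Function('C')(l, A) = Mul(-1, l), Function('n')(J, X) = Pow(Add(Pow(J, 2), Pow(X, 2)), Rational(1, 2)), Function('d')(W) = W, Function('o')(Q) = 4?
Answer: -291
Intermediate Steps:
Function('M')(j) = 4
Mul(Add(Function('C')(1, Function('a')(Function('n')(-1, -3), Function('d')(4))), Function('M')(-3)), -97) = Mul(Add(Mul(-1, 1), 4), -97) = Mul(Add(-1, 4), -97) = Mul(3, -97) = -291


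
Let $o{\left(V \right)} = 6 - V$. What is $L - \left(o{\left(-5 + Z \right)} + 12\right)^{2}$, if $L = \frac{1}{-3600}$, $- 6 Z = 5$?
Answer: $- \frac{2044901}{3600} \approx -568.03$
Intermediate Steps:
$Z = - \frac{5}{6}$ ($Z = \left(- \frac{1}{6}\right) 5 = - \frac{5}{6} \approx -0.83333$)
$L = - \frac{1}{3600} \approx -0.00027778$
$L - \left(o{\left(-5 + Z \right)} + 12\right)^{2} = - \frac{1}{3600} - \left(\left(6 - \left(-5 - \frac{5}{6}\right)\right) + 12\right)^{2} = - \frac{1}{3600} - \left(\left(6 - - \frac{35}{6}\right) + 12\right)^{2} = - \frac{1}{3600} - \left(\left(6 + \frac{35}{6}\right) + 12\right)^{2} = - \frac{1}{3600} - \left(\frac{71}{6} + 12\right)^{2} = - \frac{1}{3600} - \left(\frac{143}{6}\right)^{2} = - \frac{1}{3600} - \frac{20449}{36} = - \frac{2044901}{3600}$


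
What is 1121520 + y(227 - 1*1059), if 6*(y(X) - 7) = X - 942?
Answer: 3363694/3 ≈ 1.1212e+6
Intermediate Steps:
y(X) = -150 + X/6 (y(X) = 7 + (X - 942)/6 = 7 + (-942 + X)/6 = 7 + (-157 + X/6) = -150 + X/6)
1121520 + y(227 - 1*1059) = 1121520 + (-150 + (227 - 1*1059)/6) = 1121520 + (-150 + (227 - 1059)/6) = 1121520 + (-150 + (⅙)*(-832)) = 1121520 + (-150 - 416/3) = 1121520 - 866/3 = 3363694/3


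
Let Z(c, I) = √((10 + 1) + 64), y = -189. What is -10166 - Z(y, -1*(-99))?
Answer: -10166 - 5*√3 ≈ -10175.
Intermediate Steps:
Z(c, I) = 5*√3 (Z(c, I) = √(11 + 64) = √75 = 5*√3)
-10166 - Z(y, -1*(-99)) = -10166 - 5*√3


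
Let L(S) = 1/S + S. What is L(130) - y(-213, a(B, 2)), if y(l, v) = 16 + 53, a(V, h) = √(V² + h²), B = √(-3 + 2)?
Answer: 7931/130 ≈ 61.008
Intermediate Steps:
B = I (B = √(-1) = I ≈ 1.0*I)
y(l, v) = 69
L(S) = S + 1/S
L(130) - y(-213, a(B, 2)) = (130 + 1/130) - 1*69 = (130 + 1/130) - 69 = 16901/130 - 69 = 7931/130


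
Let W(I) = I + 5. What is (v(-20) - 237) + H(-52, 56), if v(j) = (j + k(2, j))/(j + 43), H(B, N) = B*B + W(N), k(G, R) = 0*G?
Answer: 58124/23 ≈ 2527.1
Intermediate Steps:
W(I) = 5 + I
k(G, R) = 0
H(B, N) = 5 + N + B² (H(B, N) = B*B + (5 + N) = B² + (5 + N) = 5 + N + B²)
v(j) = j/(43 + j) (v(j) = (j + 0)/(j + 43) = j/(43 + j))
(v(-20) - 237) + H(-52, 56) = (-20/(43 - 20) - 237) + (5 + 56 + (-52)²) = (-20/23 - 237) + (5 + 56 + 2704) = (-20*1/23 - 237) + 2765 = (-20/23 - 237) + 2765 = -5471/23 + 2765 = 58124/23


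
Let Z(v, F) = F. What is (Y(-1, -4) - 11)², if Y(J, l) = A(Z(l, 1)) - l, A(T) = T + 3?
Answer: 9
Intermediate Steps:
A(T) = 3 + T
Y(J, l) = 4 - l (Y(J, l) = (3 + 1) - l = 4 - l)
(Y(-1, -4) - 11)² = ((4 - 1*(-4)) - 11)² = ((4 + 4) - 11)² = (8 - 11)² = (-3)² = 9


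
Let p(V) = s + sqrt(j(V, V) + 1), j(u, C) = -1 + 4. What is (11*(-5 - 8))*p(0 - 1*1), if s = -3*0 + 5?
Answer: -1001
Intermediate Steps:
j(u, C) = 3
s = 5 (s = 0 + 5 = 5)
p(V) = 7 (p(V) = 5 + sqrt(3 + 1) = 5 + sqrt(4) = 5 + 2 = 7)
(11*(-5 - 8))*p(0 - 1*1) = (11*(-5 - 8))*7 = (11*(-13))*7 = -143*7 = -1001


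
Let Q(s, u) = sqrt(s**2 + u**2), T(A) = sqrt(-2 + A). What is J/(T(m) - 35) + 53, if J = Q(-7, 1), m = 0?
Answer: (1855*I + sqrt(2)*(53 - 5*I))/(sqrt(2) + 35*I) ≈ 52.798 - 0.00815*I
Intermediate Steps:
J = 5*sqrt(2) (J = sqrt((-7)**2 + 1**2) = sqrt(49 + 1) = sqrt(50) = 5*sqrt(2) ≈ 7.0711)
J/(T(m) - 35) + 53 = (5*sqrt(2))/(sqrt(-2 + 0) - 35) + 53 = (5*sqrt(2))/(sqrt(-2) - 35) + 53 = (5*sqrt(2))/(I*sqrt(2) - 35) + 53 = (5*sqrt(2))/(-35 + I*sqrt(2)) + 53 = 5*sqrt(2)/(-35 + I*sqrt(2)) + 53 = 53 + 5*sqrt(2)/(-35 + I*sqrt(2))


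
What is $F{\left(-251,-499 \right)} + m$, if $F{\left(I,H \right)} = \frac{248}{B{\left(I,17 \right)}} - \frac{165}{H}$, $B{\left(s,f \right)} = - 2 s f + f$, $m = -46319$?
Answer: $- \frac{197639276064}{4266949} \approx -46319.0$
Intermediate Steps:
$B{\left(s,f \right)} = f - 2 f s$ ($B{\left(s,f \right)} = - 2 f s + f = f - 2 f s$)
$F{\left(I,H \right)} = - \frac{165}{H} + \frac{248}{17 - 34 I}$ ($F{\left(I,H \right)} = \frac{248}{17 \left(1 - 2 I\right)} - \frac{165}{H} = \frac{248}{17 - 34 I} - \frac{165}{H} = - \frac{165}{H} + \frac{248}{17 - 34 I}$)
$F{\left(-251,-499 \right)} + m = \frac{2805 - -1408110 - -123752}{17 \left(-499\right) \left(-1 + 2 \left(-251\right)\right)} - 46319 = \frac{1}{17} \left(- \frac{1}{499}\right) \frac{1}{-1 - 502} \left(2805 + 1408110 + 123752\right) - 46319 = \frac{1}{17} \left(- \frac{1}{499}\right) \frac{1}{-503} \cdot 1534667 - 46319 = \frac{1}{17} \left(- \frac{1}{499}\right) \left(- \frac{1}{503}\right) 1534667 - 46319 = \frac{1534667}{4266949} - 46319 = - \frac{197639276064}{4266949}$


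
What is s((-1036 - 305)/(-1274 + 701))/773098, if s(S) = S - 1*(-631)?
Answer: 60484/73830859 ≈ 0.00081922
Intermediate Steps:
s(S) = 631 + S (s(S) = S + 631 = 631 + S)
s((-1036 - 305)/(-1274 + 701))/773098 = (631 + (-1036 - 305)/(-1274 + 701))/773098 = (631 - 1341/(-573))*(1/773098) = (631 - 1341*(-1/573))*(1/773098) = (631 + 447/191)*(1/773098) = (120968/191)*(1/773098) = 60484/73830859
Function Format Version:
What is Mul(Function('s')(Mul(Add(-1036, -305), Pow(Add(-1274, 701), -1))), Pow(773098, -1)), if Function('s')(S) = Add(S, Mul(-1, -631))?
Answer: Rational(60484, 73830859) ≈ 0.00081922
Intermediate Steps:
Function('s')(S) = Add(631, S) (Function('s')(S) = Add(S, 631) = Add(631, S))
Mul(Function('s')(Mul(Add(-1036, -305), Pow(Add(-1274, 701), -1))), Pow(773098, -1)) = Mul(Add(631, Mul(Add(-1036, -305), Pow(Add(-1274, 701), -1))), Pow(773098, -1)) = Mul(Add(631, Mul(-1341, Pow(-573, -1))), Rational(1, 773098)) = Mul(Add(631, Mul(-1341, Rational(-1, 573))), Rational(1, 773098)) = Mul(Add(631, Rational(447, 191)), Rational(1, 773098)) = Mul(Rational(120968, 191), Rational(1, 773098)) = Rational(60484, 73830859)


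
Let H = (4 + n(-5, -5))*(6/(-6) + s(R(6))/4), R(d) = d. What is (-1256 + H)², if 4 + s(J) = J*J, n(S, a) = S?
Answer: 1595169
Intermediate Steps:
s(J) = -4 + J² (s(J) = -4 + J*J = -4 + J²)
H = -7 (H = (4 - 5)*(6/(-6) + (-4 + 6²)/4) = -(6*(-⅙) + (-4 + 36)*(¼)) = -(-1 + 32*(¼)) = -(-1 + 8) = -1*7 = -7)
(-1256 + H)² = (-1256 - 7)² = (-1263)² = 1595169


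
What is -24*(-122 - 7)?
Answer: 3096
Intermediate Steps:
-24*(-122 - 7) = -24*(-129) = 3096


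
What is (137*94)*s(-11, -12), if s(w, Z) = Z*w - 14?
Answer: 1519604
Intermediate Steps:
s(w, Z) = -14 + Z*w
(137*94)*s(-11, -12) = (137*94)*(-14 - 12*(-11)) = 12878*(-14 + 132) = 12878*118 = 1519604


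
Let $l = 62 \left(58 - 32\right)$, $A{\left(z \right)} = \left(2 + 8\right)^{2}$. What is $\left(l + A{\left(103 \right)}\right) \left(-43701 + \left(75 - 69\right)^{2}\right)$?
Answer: $-74754480$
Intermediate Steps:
$A{\left(z \right)} = 100$ ($A{\left(z \right)} = 10^{2} = 100$)
$l = 1612$ ($l = 62 \cdot 26 = 1612$)
$\left(l + A{\left(103 \right)}\right) \left(-43701 + \left(75 - 69\right)^{2}\right) = \left(1612 + 100\right) \left(-43701 + \left(75 - 69\right)^{2}\right) = 1712 \left(-43701 + 6^{2}\right) = 1712 \left(-43701 + 36\right) = 1712 \left(-43665\right) = -74754480$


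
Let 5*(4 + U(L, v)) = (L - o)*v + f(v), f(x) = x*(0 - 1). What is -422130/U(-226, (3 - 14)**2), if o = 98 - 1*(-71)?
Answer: 1055325/23968 ≈ 44.031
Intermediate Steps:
o = 169 (o = 98 + 71 = 169)
f(x) = -x (f(x) = x*(-1) = -x)
U(L, v) = -4 - v/5 + v*(-169 + L)/5 (U(L, v) = -4 + ((L - 1*169)*v - v)/5 = -4 + ((L - 169)*v - v)/5 = -4 + ((-169 + L)*v - v)/5 = -4 + (v*(-169 + L) - v)/5 = -4 + (-v + v*(-169 + L))/5 = -4 + (-v/5 + v*(-169 + L)/5) = -4 - v/5 + v*(-169 + L)/5)
-422130/U(-226, (3 - 14)**2) = -422130/(-4 - 34*(3 - 14)**2 + (1/5)*(-226)*(3 - 14)**2) = -422130/(-4 - 34*(-11)**2 + (1/5)*(-226)*(-11)**2) = -422130/(-4 - 34*121 + (1/5)*(-226)*121) = -422130/(-4 - 4114 - 27346/5) = -422130/(-47936/5) = -422130*(-5/47936) = 1055325/23968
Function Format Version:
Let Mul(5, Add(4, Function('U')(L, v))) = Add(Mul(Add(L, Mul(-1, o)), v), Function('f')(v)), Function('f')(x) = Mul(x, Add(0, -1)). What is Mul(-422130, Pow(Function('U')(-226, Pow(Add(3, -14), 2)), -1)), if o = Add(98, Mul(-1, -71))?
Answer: Rational(1055325, 23968) ≈ 44.031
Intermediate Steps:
o = 169 (o = Add(98, 71) = 169)
Function('f')(x) = Mul(-1, x) (Function('f')(x) = Mul(x, -1) = Mul(-1, x))
Function('U')(L, v) = Add(-4, Mul(Rational(-1, 5), v), Mul(Rational(1, 5), v, Add(-169, L))) (Function('U')(L, v) = Add(-4, Mul(Rational(1, 5), Add(Mul(Add(L, Mul(-1, 169)), v), Mul(-1, v)))) = Add(-4, Mul(Rational(1, 5), Add(Mul(Add(L, -169), v), Mul(-1, v)))) = Add(-4, Mul(Rational(1, 5), Add(Mul(Add(-169, L), v), Mul(-1, v)))) = Add(-4, Mul(Rational(1, 5), Add(Mul(v, Add(-169, L)), Mul(-1, v)))) = Add(-4, Mul(Rational(1, 5), Add(Mul(-1, v), Mul(v, Add(-169, L))))) = Add(-4, Add(Mul(Rational(-1, 5), v), Mul(Rational(1, 5), v, Add(-169, L)))) = Add(-4, Mul(Rational(-1, 5), v), Mul(Rational(1, 5), v, Add(-169, L))))
Mul(-422130, Pow(Function('U')(-226, Pow(Add(3, -14), 2)), -1)) = Mul(-422130, Pow(Add(-4, Mul(-34, Pow(Add(3, -14), 2)), Mul(Rational(1, 5), -226, Pow(Add(3, -14), 2))), -1)) = Mul(-422130, Pow(Add(-4, Mul(-34, Pow(-11, 2)), Mul(Rational(1, 5), -226, Pow(-11, 2))), -1)) = Mul(-422130, Pow(Add(-4, Mul(-34, 121), Mul(Rational(1, 5), -226, 121)), -1)) = Mul(-422130, Pow(Add(-4, -4114, Rational(-27346, 5)), -1)) = Mul(-422130, Pow(Rational(-47936, 5), -1)) = Mul(-422130, Rational(-5, 47936)) = Rational(1055325, 23968)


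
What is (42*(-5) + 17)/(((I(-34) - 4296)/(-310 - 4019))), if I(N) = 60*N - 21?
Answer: -21423/163 ≈ -131.43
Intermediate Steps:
I(N) = -21 + 60*N
(42*(-5) + 17)/(((I(-34) - 4296)/(-310 - 4019))) = (42*(-5) + 17)/((((-21 + 60*(-34)) - 4296)/(-310 - 4019))) = (-210 + 17)/((((-21 - 2040) - 4296)/(-4329))) = -193*(-4329/(-2061 - 4296)) = -193/((-6357*(-1/4329))) = -193/163/111 = -193*111/163 = -21423/163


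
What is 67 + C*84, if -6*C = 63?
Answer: -815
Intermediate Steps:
C = -21/2 (C = -⅙*63 = -21/2 ≈ -10.500)
67 + C*84 = 67 - 21/2*84 = 67 - 882 = -815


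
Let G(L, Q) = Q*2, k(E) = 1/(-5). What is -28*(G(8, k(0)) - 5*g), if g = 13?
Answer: 9156/5 ≈ 1831.2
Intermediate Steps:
k(E) = -1/5
G(L, Q) = 2*Q
-28*(G(8, k(0)) - 5*g) = -28*(2*(-1/5) - 5*13) = -28*(-2/5 - 65) = -28*(-327/5) = 9156/5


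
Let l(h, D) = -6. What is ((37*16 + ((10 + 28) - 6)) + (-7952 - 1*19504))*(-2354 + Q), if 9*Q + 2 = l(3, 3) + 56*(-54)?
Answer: 216605792/3 ≈ 7.2202e+7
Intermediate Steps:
Q = -3032/9 (Q = -2/9 + (-6 + 56*(-54))/9 = -2/9 + (-6 - 3024)/9 = -2/9 + (⅑)*(-3030) = -2/9 - 1010/3 = -3032/9 ≈ -336.89)
((37*16 + ((10 + 28) - 6)) + (-7952 - 1*19504))*(-2354 + Q) = ((37*16 + ((10 + 28) - 6)) + (-7952 - 1*19504))*(-2354 - 3032/9) = ((592 + (38 - 6)) + (-7952 - 19504))*(-24218/9) = ((592 + 32) - 27456)*(-24218/9) = (624 - 27456)*(-24218/9) = -26832*(-24218/9) = 216605792/3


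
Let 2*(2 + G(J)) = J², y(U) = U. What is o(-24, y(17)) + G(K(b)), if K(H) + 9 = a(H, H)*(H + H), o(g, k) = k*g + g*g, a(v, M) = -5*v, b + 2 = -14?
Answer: 6600093/2 ≈ 3.3000e+6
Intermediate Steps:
b = -16 (b = -2 - 14 = -16)
o(g, k) = g² + g*k (o(g, k) = g*k + g² = g² + g*k)
K(H) = -9 - 10*H² (K(H) = -9 + (-5*H)*(H + H) = -9 + (-5*H)*(2*H) = -9 - 10*H²)
G(J) = -2 + J²/2
o(-24, y(17)) + G(K(b)) = -24*(-24 + 17) + (-2 + (-9 - 10*(-16)²)²/2) = -24*(-7) + (-2 + (-9 - 10*256)²/2) = 168 + (-2 + (-9 - 2560)²/2) = 168 + (-2 + (½)*(-2569)²) = 168 + (-2 + (½)*6599761) = 168 + (-2 + 6599761/2) = 168 + 6599757/2 = 6600093/2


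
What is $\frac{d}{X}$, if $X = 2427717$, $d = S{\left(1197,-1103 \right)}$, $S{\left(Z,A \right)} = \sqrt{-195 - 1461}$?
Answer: $\frac{2 i \sqrt{46}}{809239} \approx 1.6762 \cdot 10^{-5} i$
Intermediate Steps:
$S{\left(Z,A \right)} = 6 i \sqrt{46}$ ($S{\left(Z,A \right)} = \sqrt{-1656} = 6 i \sqrt{46}$)
$d = 6 i \sqrt{46} \approx 40.694 i$
$\frac{d}{X} = \frac{6 i \sqrt{46}}{2427717} = 6 i \sqrt{46} \cdot \frac{1}{2427717} = \frac{2 i \sqrt{46}}{809239}$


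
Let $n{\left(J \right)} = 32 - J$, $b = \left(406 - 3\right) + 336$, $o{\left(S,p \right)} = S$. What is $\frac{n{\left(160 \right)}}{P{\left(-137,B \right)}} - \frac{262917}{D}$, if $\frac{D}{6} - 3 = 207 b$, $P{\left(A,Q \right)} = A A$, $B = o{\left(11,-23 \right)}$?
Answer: $- \frac{561352749}{1914137696} \approx -0.29327$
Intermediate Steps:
$B = 11$
$b = 739$ ($b = 403 + 336 = 739$)
$P{\left(A,Q \right)} = A^{2}$
$D = 917856$ ($D = 18 + 6 \cdot 207 \cdot 739 = 18 + 6 \cdot 152973 = 18 + 917838 = 917856$)
$\frac{n{\left(160 \right)}}{P{\left(-137,B \right)}} - \frac{262917}{D} = \frac{32 - 160}{\left(-137\right)^{2}} - \frac{262917}{917856} = \frac{32 - 160}{18769} - \frac{29213}{101984} = \left(-128\right) \frac{1}{18769} - \frac{29213}{101984} = - \frac{128}{18769} - \frac{29213}{101984} = - \frac{561352749}{1914137696}$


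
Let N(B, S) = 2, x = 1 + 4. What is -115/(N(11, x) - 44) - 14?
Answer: -473/42 ≈ -11.262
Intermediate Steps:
x = 5
-115/(N(11, x) - 44) - 14 = -115/(2 - 44) - 14 = -115/(-42) - 14 = -1/42*(-115) - 14 = 115/42 - 14 = -473/42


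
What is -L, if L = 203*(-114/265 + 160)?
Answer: -8584058/265 ≈ -32393.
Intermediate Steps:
L = 8584058/265 (L = 203*(-114*1/265 + 160) = 203*(-114/265 + 160) = 203*(42286/265) = 8584058/265 ≈ 32393.)
-L = -1*8584058/265 = -8584058/265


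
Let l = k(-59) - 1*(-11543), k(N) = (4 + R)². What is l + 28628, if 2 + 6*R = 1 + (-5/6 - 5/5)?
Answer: 52077745/1296 ≈ 40183.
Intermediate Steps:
R = -17/36 (R = -⅓ + (1 + (-5/6 - 5/5))/6 = -⅓ + (1 + (-5*⅙ - 5*⅕))/6 = -⅓ + (1 + (-⅚ - 1))/6 = -⅓ + (1 - 11/6)/6 = -⅓ + (⅙)*(-⅚) = -⅓ - 5/36 = -17/36 ≈ -0.47222)
k(N) = 16129/1296 (k(N) = (4 - 17/36)² = (127/36)² = 16129/1296)
l = 14975857/1296 (l = 16129/1296 - 1*(-11543) = 16129/1296 + 11543 = 14975857/1296 ≈ 11555.)
l + 28628 = 14975857/1296 + 28628 = 52077745/1296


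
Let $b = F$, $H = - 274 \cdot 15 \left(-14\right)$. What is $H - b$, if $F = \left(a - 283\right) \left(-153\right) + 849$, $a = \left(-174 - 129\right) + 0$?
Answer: $-32967$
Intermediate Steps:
$a = -303$ ($a = -303 + 0 = -303$)
$H = 57540$ ($H = \left(-274\right) \left(-210\right) = 57540$)
$F = 90507$ ($F = \left(-303 - 283\right) \left(-153\right) + 849 = \left(-586\right) \left(-153\right) + 849 = 89658 + 849 = 90507$)
$b = 90507$
$H - b = 57540 - 90507 = -32967$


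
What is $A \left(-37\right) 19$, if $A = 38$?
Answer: $-26714$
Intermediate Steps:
$A \left(-37\right) 19 = 38 \left(-37\right) 19 = \left(-1406\right) 19 = -26714$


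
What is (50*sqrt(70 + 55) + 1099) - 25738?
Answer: -24639 + 250*sqrt(5) ≈ -24080.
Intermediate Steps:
(50*sqrt(70 + 55) + 1099) - 25738 = (50*sqrt(125) + 1099) - 25738 = (50*(5*sqrt(5)) + 1099) - 25738 = (250*sqrt(5) + 1099) - 25738 = (1099 + 250*sqrt(5)) - 25738 = -24639 + 250*sqrt(5)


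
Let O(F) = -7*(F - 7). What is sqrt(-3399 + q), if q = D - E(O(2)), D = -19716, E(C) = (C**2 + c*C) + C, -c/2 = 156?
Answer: 3*I*sqrt(1495) ≈ 116.0*I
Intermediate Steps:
c = -312 (c = -2*156 = -312)
O(F) = 49 - 7*F (O(F) = -7*(-7 + F) = 49 - 7*F)
E(C) = C**2 - 311*C (E(C) = (C**2 - 312*C) + C = C**2 - 311*C)
q = -10056 (q = -19716 - (49 - 7*2)*(-311 + (49 - 7*2)) = -19716 - (49 - 14)*(-311 + (49 - 14)) = -19716 - 35*(-311 + 35) = -19716 - 35*(-276) = -19716 - 1*(-9660) = -19716 + 9660 = -10056)
sqrt(-3399 + q) = sqrt(-3399 - 10056) = sqrt(-13455) = 3*I*sqrt(1495)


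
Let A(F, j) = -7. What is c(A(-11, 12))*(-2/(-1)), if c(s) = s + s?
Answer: -28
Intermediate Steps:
c(s) = 2*s
c(A(-11, 12))*(-2/(-1)) = (2*(-7))*(-2/(-1)) = -(-28)*(-1) = -14*2 = -28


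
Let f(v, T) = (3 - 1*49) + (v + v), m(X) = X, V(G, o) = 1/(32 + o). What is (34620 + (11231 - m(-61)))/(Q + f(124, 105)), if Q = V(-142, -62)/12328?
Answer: 16980094080/74707679 ≈ 227.29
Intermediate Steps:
Q = -1/369840 (Q = 1/((32 - 62)*12328) = (1/12328)/(-30) = -1/30*1/12328 = -1/369840 ≈ -2.7039e-6)
f(v, T) = -46 + 2*v (f(v, T) = (3 - 49) + 2*v = -46 + 2*v)
(34620 + (11231 - m(-61)))/(Q + f(124, 105)) = (34620 + (11231 - 1*(-61)))/(-1/369840 + (-46 + 2*124)) = (34620 + (11231 + 61))/(-1/369840 + (-46 + 248)) = (34620 + 11292)/(-1/369840 + 202) = 45912/(74707679/369840) = 45912*(369840/74707679) = 16980094080/74707679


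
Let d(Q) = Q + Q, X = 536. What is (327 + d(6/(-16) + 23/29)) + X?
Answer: 100205/116 ≈ 863.84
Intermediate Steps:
d(Q) = 2*Q
(327 + d(6/(-16) + 23/29)) + X = (327 + 2*(6/(-16) + 23/29)) + 536 = (327 + 2*(6*(-1/16) + 23*(1/29))) + 536 = (327 + 2*(-3/8 + 23/29)) + 536 = (327 + 2*(97/232)) + 536 = (327 + 97/116) + 536 = 38029/116 + 536 = 100205/116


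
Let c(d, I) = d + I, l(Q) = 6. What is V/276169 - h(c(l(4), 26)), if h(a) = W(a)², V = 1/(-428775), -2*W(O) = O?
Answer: -30314076921601/118414362975 ≈ -256.00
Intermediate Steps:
W(O) = -O/2
c(d, I) = I + d
V = -1/428775 ≈ -2.3322e-6
h(a) = a²/4 (h(a) = (-a/2)² = a²/4)
V/276169 - h(c(l(4), 26)) = -1/428775/276169 - (26 + 6)²/4 = -1/428775*1/276169 - 32²/4 = -1/118414362975 - 1024/4 = -1/118414362975 - 1*256 = -1/118414362975 - 256 = -30314076921601/118414362975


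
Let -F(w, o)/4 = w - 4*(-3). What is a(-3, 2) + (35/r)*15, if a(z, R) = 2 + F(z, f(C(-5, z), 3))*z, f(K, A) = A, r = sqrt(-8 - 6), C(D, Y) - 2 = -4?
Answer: 110 - 75*I*sqrt(14)/2 ≈ 110.0 - 140.31*I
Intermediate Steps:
C(D, Y) = -2 (C(D, Y) = 2 - 4 = -2)
r = I*sqrt(14) (r = sqrt(-14) = I*sqrt(14) ≈ 3.7417*I)
F(w, o) = -48 - 4*w (F(w, o) = -4*(w - 4*(-3)) = -4*(w + 12) = -4*(12 + w) = -48 - 4*w)
a(z, R) = 2 + z*(-48 - 4*z) (a(z, R) = 2 + (-48 - 4*z)*z = 2 + z*(-48 - 4*z))
a(-3, 2) + (35/r)*15 = (2 - 4*(-3)*(12 - 3)) + (35/((I*sqrt(14))))*15 = (2 - 4*(-3)*9) + (35*(-I*sqrt(14)/14))*15 = (2 + 108) - 5*I*sqrt(14)/2*15 = 110 - 75*I*sqrt(14)/2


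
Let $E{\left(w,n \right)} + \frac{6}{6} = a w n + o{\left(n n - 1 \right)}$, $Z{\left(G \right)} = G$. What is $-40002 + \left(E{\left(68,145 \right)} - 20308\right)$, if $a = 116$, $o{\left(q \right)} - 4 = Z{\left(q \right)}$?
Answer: $1104477$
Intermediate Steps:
$o{\left(q \right)} = 4 + q$
$E{\left(w,n \right)} = 2 + n^{2} + 116 n w$ ($E{\left(w,n \right)} = -1 + \left(116 w n + \left(4 + \left(n n - 1\right)\right)\right) = -1 + \left(116 n w + \left(4 + \left(n^{2} - 1\right)\right)\right) = -1 + \left(116 n w + \left(4 + \left(-1 + n^{2}\right)\right)\right) = -1 + \left(116 n w + \left(3 + n^{2}\right)\right) = -1 + \left(3 + n^{2} + 116 n w\right) = 2 + n^{2} + 116 n w$)
$-40002 + \left(E{\left(68,145 \right)} - 20308\right) = -40002 + \left(\left(2 + 145^{2} + 116 \cdot 145 \cdot 68\right) - 20308\right) = -40002 + \left(\left(2 + 21025 + 1143760\right) - 20308\right) = -40002 + \left(1164787 - 20308\right) = -40002 + 1144479 = 1104477$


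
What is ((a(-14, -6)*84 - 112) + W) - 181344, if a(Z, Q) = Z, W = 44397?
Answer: -138235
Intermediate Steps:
((a(-14, -6)*84 - 112) + W) - 181344 = ((-14*84 - 112) + 44397) - 181344 = ((-1176 - 112) + 44397) - 181344 = (-1288 + 44397) - 181344 = 43109 - 181344 = -138235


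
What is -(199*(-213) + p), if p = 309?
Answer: 42078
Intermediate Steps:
-(199*(-213) + p) = -(199*(-213) + 309) = -(-42387 + 309) = -1*(-42078) = 42078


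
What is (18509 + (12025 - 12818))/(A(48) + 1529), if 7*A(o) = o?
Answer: 124012/10751 ≈ 11.535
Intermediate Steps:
A(o) = o/7
(18509 + (12025 - 12818))/(A(48) + 1529) = (18509 + (12025 - 12818))/((1/7)*48 + 1529) = (18509 - 793)/(48/7 + 1529) = 17716/(10751/7) = 17716*(7/10751) = 124012/10751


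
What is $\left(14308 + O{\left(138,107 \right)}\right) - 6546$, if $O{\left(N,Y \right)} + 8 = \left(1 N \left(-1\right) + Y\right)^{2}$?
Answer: $8715$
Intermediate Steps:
$O{\left(N,Y \right)} = -8 + \left(Y - N\right)^{2}$ ($O{\left(N,Y \right)} = -8 + \left(1 N \left(-1\right) + Y\right)^{2} = -8 + \left(N \left(-1\right) + Y\right)^{2} = -8 + \left(- N + Y\right)^{2} = -8 + \left(Y - N\right)^{2}$)
$\left(14308 + O{\left(138,107 \right)}\right) - 6546 = \left(14308 - \left(8 - \left(138 - 107\right)^{2}\right)\right) - 6546 = \left(14308 - \left(8 - 31^{2}\right)\right) - 6546 = \left(14308 + \left(-8 + 961\right)\right) - 6546 = \left(14308 + 953\right) - 6546 = 15261 - 6546 = 8715$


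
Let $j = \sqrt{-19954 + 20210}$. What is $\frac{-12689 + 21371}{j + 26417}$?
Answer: $\frac{2894}{8811} \approx 0.32845$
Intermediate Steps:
$j = 16$ ($j = \sqrt{256} = 16$)
$\frac{-12689 + 21371}{j + 26417} = \frac{-12689 + 21371}{16 + 26417} = \frac{8682}{26433} = 8682 \cdot \frac{1}{26433} = \frac{2894}{8811}$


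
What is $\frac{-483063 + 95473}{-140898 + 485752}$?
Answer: $- \frac{193795}{172427} \approx -1.1239$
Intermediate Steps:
$\frac{-483063 + 95473}{-140898 + 485752} = - \frac{387590}{344854} = \left(-387590\right) \frac{1}{344854} = - \frac{193795}{172427}$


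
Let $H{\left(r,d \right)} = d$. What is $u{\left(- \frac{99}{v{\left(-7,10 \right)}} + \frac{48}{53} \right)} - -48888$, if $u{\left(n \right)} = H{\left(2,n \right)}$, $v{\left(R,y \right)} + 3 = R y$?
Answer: $\frac{189156423}{3869} \approx 48890.0$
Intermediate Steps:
$v{\left(R,y \right)} = -3 + R y$
$u{\left(n \right)} = n$
$u{\left(- \frac{99}{v{\left(-7,10 \right)}} + \frac{48}{53} \right)} - -48888 = \left(- \frac{99}{-3 - 70} + \frac{48}{53}\right) - -48888 = \left(- \frac{99}{-3 - 70} + 48 \cdot \frac{1}{53}\right) + 48888 = \left(- \frac{99}{-73} + \frac{48}{53}\right) + 48888 = \left(\left(-99\right) \left(- \frac{1}{73}\right) + \frac{48}{53}\right) + 48888 = \left(\frac{99}{73} + \frac{48}{53}\right) + 48888 = \frac{8751}{3869} + 48888 = \frac{189156423}{3869}$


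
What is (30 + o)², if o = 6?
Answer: 1296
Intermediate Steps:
(30 + o)² = (30 + 6)² = 36² = 1296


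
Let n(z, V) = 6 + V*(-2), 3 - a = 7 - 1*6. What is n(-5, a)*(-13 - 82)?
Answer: -190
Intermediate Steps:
a = 2 (a = 3 - (7 - 1*6) = 3 - (7 - 6) = 3 - 1*1 = 3 - 1 = 2)
n(z, V) = 6 - 2*V
n(-5, a)*(-13 - 82) = (6 - 2*2)*(-13 - 82) = (6 - 4)*(-95) = 2*(-95) = -190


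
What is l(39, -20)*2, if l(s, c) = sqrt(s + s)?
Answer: 2*sqrt(78) ≈ 17.664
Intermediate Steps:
l(s, c) = sqrt(2)*sqrt(s) (l(s, c) = sqrt(2*s) = sqrt(2)*sqrt(s))
l(39, -20)*2 = (sqrt(2)*sqrt(39))*2 = sqrt(78)*2 = 2*sqrt(78)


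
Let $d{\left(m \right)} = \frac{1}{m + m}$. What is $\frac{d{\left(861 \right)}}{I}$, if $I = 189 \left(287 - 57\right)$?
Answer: $\frac{1}{74855340} \approx 1.3359 \cdot 10^{-8}$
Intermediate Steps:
$d{\left(m \right)} = \frac{1}{2 m}$
$I = 43470$ ($I = 189 \cdot 230 = 43470$)
$\frac{d{\left(861 \right)}}{I} = \frac{\frac{1}{2} \cdot \frac{1}{861}}{43470} = \frac{1}{2} \cdot \frac{1}{861} \cdot \frac{1}{43470} = \frac{1}{1722} \cdot \frac{1}{43470} = \frac{1}{74855340}$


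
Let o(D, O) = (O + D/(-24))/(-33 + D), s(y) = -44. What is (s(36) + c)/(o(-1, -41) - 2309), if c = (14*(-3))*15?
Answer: 549984/1883161 ≈ 0.29205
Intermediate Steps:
o(D, O) = (O - D/24)/(-33 + D) (o(D, O) = (O + D*(-1/24))/(-33 + D) = (O - D/24)/(-33 + D))
c = -630 (c = -42*15 = -630)
(s(36) + c)/(o(-1, -41) - 2309) = (-44 - 630)/((-41 - 1/24*(-1))/(-33 - 1) - 2309) = -674/((-41 + 1/24)/(-34) - 2309) = -674/(-1/34*(-983/24) - 2309) = -674/(983/816 - 2309) = -674/(-1883161/816) = -674*(-816/1883161) = 549984/1883161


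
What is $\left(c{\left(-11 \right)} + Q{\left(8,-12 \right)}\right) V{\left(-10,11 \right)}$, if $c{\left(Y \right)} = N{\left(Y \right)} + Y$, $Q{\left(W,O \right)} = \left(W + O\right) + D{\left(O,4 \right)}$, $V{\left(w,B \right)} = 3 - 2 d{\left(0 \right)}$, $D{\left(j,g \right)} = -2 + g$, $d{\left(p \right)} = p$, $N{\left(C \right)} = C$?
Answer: $-72$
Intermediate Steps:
$V{\left(w,B \right)} = 3$ ($V{\left(w,B \right)} = 3 - 0 = 3 + 0 = 3$)
$Q{\left(W,O \right)} = 2 + O + W$ ($Q{\left(W,O \right)} = \left(W + O\right) + \left(-2 + 4\right) = \left(O + W\right) + 2 = 2 + O + W$)
$c{\left(Y \right)} = 2 Y$ ($c{\left(Y \right)} = Y + Y = 2 Y$)
$\left(c{\left(-11 \right)} + Q{\left(8,-12 \right)}\right) V{\left(-10,11 \right)} = \left(2 \left(-11\right) + \left(2 - 12 + 8\right)\right) 3 = \left(-22 - 2\right) 3 = \left(-24\right) 3 = -72$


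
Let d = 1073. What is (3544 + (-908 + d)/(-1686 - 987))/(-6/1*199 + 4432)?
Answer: 287059/262278 ≈ 1.0945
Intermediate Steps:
(3544 + (-908 + d)/(-1686 - 987))/(-6/1*199 + 4432) = (3544 + (-908 + 1073)/(-1686 - 987))/(-6/1*199 + 4432) = (3544 + 165/(-2673))/(-6*1*199 + 4432) = (3544 + 165*(-1/2673))/(-6*199 + 4432) = (3544 - 5/81)/(-1194 + 4432) = (287059/81)/3238 = (287059/81)*(1/3238) = 287059/262278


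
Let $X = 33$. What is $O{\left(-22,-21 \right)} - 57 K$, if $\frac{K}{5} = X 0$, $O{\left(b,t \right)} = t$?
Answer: $-21$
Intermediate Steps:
$K = 0$ ($K = 5 \cdot 33 \cdot 0 = 5 \cdot 0 = 0$)
$O{\left(-22,-21 \right)} - 57 K = -21 - 0 = -21 + 0 = -21$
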